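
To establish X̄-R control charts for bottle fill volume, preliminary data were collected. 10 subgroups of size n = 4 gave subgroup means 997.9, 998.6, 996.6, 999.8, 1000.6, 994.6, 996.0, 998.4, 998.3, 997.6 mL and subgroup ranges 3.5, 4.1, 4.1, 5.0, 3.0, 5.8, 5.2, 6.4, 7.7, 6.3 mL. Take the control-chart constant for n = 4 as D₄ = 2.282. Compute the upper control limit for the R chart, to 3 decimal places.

R̄ = (3.5 + 4.1 + 4.1 + 5.0 + 3.0 + 5.8 + 5.2 + 6.4 + 7.7 + 6.3) / 10 = 51.1000 / 10 = 5.1100
UCL_R = D₄·R̄ = 2.282 × 5.1100 = 11.6610

11.661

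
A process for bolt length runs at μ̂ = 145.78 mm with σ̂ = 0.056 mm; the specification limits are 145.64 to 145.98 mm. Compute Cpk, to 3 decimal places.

0.833

Cpu = (USL − μ̂) / (3σ̂) = (145.98 − 145.78) / (3 × 0.056) = 1.1905; Cpl = (μ̂ − LSL) / (3σ̂) = (145.78 − 145.64) / (3 × 0.056) = 0.8333; Cpk = min(Cpu, Cpl) = 0.8333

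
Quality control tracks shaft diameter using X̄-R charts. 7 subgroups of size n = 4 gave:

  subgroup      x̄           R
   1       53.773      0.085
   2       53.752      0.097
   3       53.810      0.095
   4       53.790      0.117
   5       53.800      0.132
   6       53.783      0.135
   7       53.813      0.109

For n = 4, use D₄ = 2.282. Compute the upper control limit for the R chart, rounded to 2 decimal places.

R̄ = (0.085 + 0.097 + 0.095 + 0.117 + 0.132 + 0.135 + 0.109) / 7 = 0.7700 / 7 = 0.1100
UCL_R = D₄·R̄ = 2.282 × 0.1100 = 0.2510

0.25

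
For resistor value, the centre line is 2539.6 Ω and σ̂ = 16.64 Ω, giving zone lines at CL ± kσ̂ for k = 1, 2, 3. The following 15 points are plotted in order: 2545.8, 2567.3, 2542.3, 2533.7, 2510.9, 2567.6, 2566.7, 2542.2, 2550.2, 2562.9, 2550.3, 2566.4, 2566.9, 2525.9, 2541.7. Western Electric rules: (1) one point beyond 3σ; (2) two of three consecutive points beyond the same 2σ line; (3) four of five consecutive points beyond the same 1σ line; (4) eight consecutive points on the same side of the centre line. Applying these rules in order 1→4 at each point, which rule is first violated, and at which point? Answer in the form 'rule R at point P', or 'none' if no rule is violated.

rule 4 at point 13

Zone of each point (C = within 1σ̂, B = 1σ̂–2σ̂, A = 2σ̂–3σ̂, * = beyond 3σ̂; sign = side of CL): 1:+C, 2:+B, 3:+C, 4:-C, 5:-B, 6:+B, 7:+B, 8:+C, 9:+C, 10:+B, 11:+C, 12:+B, 13:+B, 14:-C, 15:+C
Rule 4 (eight consecutive points on the same side of the centre line) is satisfied at point 13.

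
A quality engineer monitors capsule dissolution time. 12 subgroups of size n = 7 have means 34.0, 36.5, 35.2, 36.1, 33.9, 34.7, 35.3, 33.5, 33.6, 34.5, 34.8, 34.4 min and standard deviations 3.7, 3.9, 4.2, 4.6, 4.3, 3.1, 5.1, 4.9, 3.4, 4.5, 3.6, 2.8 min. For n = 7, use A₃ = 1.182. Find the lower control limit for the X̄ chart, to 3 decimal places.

X̄̄ = (34.0 + 36.5 + 35.2 + 36.1 + 33.9 + 34.7 + 35.3 + 33.5 + 33.6 + 34.5 + 34.8 + 34.4) / 12 = 34.7083
s̄ = (3.7 + 3.9 + 4.2 + 4.6 + 4.3 + 3.1 + 5.1 + 4.9 + 3.4 + 4.5 + 3.6 + 2.8) / 12 = 4.0083
LCL = X̄̄ − A₃·s̄ = 34.7083 − 1.182 × 4.0083 = 29.9705

29.970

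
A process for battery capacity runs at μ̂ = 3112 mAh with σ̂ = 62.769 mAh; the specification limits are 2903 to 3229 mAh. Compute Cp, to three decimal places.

Cp = (USL − LSL) / (6σ̂) = (3229 − 2903) / (6 × 62.769) = 326.0000 / 376.6140 = 0.8656

0.866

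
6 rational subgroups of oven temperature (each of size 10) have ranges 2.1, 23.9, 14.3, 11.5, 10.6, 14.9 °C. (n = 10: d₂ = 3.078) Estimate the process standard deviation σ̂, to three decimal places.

4.186

R̄ = (2.1 + 23.9 + 14.3 + 11.5 + 10.6 + 14.9) / 6 = 12.8833
σ̂ = R̄ / d₂ = 12.8833 / 3.078 = 4.1856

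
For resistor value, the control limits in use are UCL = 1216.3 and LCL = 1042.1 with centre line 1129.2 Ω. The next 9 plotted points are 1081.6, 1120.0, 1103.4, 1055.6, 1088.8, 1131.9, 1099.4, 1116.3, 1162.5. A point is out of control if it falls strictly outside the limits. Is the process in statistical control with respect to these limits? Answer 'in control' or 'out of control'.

in control

All 9 points lie within [1042.1, 1216.3].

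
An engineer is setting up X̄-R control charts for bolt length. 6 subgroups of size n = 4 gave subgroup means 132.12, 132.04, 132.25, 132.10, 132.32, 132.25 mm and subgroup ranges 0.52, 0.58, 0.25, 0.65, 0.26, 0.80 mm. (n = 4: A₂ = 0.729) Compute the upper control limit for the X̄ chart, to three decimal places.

X̄̄ = (132.12 + 132.04 + 132.25 + 132.10 + 132.32 + 132.25) / 6 = 793.0800 / 6 = 132.1800
R̄ = (0.52 + 0.58 + 0.25 + 0.65 + 0.26 + 0.80) / 6 = 3.0600 / 6 = 0.5100
UCL = X̄̄ + A₂·R̄ = 132.1800 + 0.729 × 0.5100 = 132.5518

132.552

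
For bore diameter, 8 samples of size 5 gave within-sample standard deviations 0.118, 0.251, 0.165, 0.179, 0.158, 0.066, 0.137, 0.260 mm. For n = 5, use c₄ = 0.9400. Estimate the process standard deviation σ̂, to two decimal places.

s̄ = (0.118 + 0.251 + 0.165 + 0.179 + 0.158 + 0.066 + 0.137 + 0.260) / 8 = 0.1668
σ̂ = s̄ / c₄ = 0.1668 / 0.9400 = 0.1774

0.18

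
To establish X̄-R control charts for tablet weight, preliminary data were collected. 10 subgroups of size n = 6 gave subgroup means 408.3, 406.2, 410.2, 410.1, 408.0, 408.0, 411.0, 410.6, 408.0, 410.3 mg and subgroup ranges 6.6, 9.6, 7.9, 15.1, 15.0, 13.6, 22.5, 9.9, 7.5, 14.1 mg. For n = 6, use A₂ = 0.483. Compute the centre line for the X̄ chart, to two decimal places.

X̄̄ = (408.3 + 406.2 + 410.2 + 410.1 + 408.0 + 408.0 + 411.0 + 410.6 + 408.0 + 410.3) / 10 = 4090.7000 / 10 = 409.0700
CL = X̄̄ = 409.0700

409.07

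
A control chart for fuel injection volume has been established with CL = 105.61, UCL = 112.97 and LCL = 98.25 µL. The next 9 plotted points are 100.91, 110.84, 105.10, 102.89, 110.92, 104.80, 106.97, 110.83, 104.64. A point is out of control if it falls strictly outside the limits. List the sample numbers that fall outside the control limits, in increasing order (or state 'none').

All 9 points lie within [98.25, 112.97].

none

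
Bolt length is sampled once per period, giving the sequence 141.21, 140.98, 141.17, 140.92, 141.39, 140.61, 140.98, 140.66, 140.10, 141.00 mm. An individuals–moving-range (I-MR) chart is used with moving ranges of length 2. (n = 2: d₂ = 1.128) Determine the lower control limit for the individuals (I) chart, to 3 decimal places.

139.699

X̄ = (141.21 + 140.98 + 141.17 + 140.92 + 141.39 + 140.61 + 140.98 + 140.66 + 140.10 + 141.00) / 10 = 140.9020
Moving ranges: 0.23, 0.19, 0.25, 0.47, 0.78, 0.37, 0.32, 0.56, 0.90; M̄R̄ = 4.0700 / 9 = 0.4522
LCL = X̄ − 3·M̄R̄/d₂ = 140.9020 − 3 × 0.4522 / 1.128 = 139.6993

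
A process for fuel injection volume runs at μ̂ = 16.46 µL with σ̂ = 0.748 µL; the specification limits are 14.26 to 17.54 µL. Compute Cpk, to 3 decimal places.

Cpu = (USL − μ̂) / (3σ̂) = (17.54 − 16.46) / (3 × 0.748) = 0.4813; Cpl = (μ̂ − LSL) / (3σ̂) = (16.46 − 14.26) / (3 × 0.748) = 0.9804; Cpk = min(Cpu, Cpl) = 0.4813

0.481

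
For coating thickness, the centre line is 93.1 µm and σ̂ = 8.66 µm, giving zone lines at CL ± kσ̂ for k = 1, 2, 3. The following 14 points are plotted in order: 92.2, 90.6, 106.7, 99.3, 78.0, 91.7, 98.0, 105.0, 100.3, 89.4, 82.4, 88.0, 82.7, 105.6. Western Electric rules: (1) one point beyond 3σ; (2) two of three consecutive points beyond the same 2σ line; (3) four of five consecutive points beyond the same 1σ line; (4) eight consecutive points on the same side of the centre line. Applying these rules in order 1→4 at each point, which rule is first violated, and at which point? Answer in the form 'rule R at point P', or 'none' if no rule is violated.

none

Zone of each point (C = within 1σ̂, B = 1σ̂–2σ̂, A = 2σ̂–3σ̂, * = beyond 3σ̂; sign = side of CL): 1:-C, 2:-C, 3:+B, 4:+C, 5:-B, 6:-C, 7:+C, 8:+B, 9:+C, 10:-C, 11:-B, 12:-C, 13:-B, 14:+B
No rule fires across all 14 points.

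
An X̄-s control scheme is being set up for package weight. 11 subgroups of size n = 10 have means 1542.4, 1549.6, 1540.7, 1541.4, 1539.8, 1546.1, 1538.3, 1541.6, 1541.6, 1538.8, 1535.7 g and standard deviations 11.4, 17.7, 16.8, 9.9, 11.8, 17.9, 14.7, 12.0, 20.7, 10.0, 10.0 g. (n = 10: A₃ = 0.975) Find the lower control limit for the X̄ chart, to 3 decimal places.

X̄̄ = (1542.4 + 1549.6 + 1540.7 + 1541.4 + 1539.8 + 1546.1 + 1538.3 + 1541.6 + 1541.6 + 1538.8 + 1535.7) / 11 = 1541.4545
s̄ = (11.4 + 17.7 + 16.8 + 9.9 + 11.8 + 17.9 + 14.7 + 12.0 + 20.7 + 10.0 + 10.0) / 11 = 13.9000
LCL = X̄̄ − A₃·s̄ = 1541.4545 − 0.975 × 13.9000 = 1527.9020

1527.902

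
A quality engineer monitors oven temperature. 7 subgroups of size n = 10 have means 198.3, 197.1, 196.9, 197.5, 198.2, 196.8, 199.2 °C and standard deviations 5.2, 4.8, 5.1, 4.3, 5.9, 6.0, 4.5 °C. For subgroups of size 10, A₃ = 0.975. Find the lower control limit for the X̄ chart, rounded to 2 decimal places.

X̄̄ = (198.3 + 197.1 + 196.9 + 197.5 + 198.2 + 196.8 + 199.2) / 7 = 197.7143
s̄ = (5.2 + 4.8 + 5.1 + 4.3 + 5.9 + 6.0 + 4.5) / 7 = 5.1143
LCL = X̄̄ − A₃·s̄ = 197.7143 − 0.975 × 5.1143 = 192.7279

192.73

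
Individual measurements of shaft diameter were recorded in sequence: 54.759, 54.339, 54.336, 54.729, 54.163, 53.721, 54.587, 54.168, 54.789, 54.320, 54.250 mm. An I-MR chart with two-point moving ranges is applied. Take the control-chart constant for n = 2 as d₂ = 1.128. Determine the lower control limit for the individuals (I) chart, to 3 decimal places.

53.243

X̄ = (54.759 + 54.339 + 54.336 + 54.729 + 54.163 + 53.721 + 54.587 + 54.168 + 54.789 + 54.320 + 54.250) / 11 = 54.3783
Moving ranges: 0.420, 0.003, 0.393, 0.566, 0.442, 0.866, 0.419, 0.621, 0.469, 0.070; M̄R̄ = 4.2690 / 10 = 0.4269
LCL = X̄ − 3·M̄R̄/d₂ = 54.3783 − 3 × 0.4269 / 1.128 = 53.2429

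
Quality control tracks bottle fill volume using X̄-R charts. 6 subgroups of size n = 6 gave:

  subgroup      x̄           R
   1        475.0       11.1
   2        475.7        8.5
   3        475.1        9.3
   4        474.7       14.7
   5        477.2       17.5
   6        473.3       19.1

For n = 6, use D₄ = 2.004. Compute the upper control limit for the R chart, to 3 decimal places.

26.787

R̄ = (11.1 + 8.5 + 9.3 + 14.7 + 17.5 + 19.1) / 6 = 80.2000 / 6 = 13.3667
UCL_R = D₄·R̄ = 2.004 × 13.3667 = 26.7868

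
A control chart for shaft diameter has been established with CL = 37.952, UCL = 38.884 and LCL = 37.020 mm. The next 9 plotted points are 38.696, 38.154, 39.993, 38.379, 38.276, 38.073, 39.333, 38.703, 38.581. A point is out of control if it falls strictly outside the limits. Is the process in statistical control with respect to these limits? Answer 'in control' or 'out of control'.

Compare each point to [37.020, 38.884]: sample 3 = 39.993 > UCL; sample 7 = 39.333 > UCL.

out of control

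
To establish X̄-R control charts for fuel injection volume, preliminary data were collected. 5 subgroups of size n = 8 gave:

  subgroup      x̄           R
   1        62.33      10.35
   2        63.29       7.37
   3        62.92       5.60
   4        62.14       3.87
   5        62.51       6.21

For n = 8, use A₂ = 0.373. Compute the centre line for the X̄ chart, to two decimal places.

62.64

X̄̄ = (62.33 + 63.29 + 62.92 + 62.14 + 62.51) / 5 = 313.1900 / 5 = 62.6380
CL = X̄̄ = 62.6380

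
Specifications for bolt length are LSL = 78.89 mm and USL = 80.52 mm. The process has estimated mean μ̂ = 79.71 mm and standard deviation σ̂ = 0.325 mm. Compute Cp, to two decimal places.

0.84

Cp = (USL − LSL) / (6σ̂) = (80.52 − 78.89) / (6 × 0.325) = 1.6300 / 1.9500 = 0.8359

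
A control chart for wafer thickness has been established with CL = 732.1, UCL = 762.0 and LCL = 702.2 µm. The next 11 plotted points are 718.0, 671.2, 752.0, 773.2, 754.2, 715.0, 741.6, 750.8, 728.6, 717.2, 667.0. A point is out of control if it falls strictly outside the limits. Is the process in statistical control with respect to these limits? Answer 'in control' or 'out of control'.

out of control

Compare each point to [702.2, 762.0]: sample 2 = 671.2 < LCL; sample 4 = 773.2 > UCL; sample 11 = 667.0 < LCL.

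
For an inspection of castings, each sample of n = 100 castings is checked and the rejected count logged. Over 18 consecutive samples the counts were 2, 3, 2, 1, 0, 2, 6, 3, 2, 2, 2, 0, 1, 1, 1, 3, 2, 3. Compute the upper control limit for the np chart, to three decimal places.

p̄ = Σdᵢ / (k·n) = 36 / (18 × 100) = 0.02000
UCL = np̄ + 3·√(np̄(1−p̄)) = 2.0000 + 3 × √(2.0000×0.98000) = 2.0000 + 3 × 1.4000 = 6.2000

6.200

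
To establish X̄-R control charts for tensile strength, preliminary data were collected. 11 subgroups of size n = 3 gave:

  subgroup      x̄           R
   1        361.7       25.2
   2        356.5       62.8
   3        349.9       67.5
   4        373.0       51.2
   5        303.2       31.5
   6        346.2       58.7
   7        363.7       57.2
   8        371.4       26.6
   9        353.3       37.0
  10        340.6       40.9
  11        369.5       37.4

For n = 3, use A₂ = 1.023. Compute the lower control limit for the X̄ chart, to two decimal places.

X̄̄ = (361.7 + 356.5 + 349.9 + 373.0 + 303.2 + 346.2 + 363.7 + 371.4 + 353.3 + 340.6 + 369.5) / 11 = 3889.0000 / 11 = 353.5455
R̄ = (25.2 + 62.8 + 67.5 + 51.2 + 31.5 + 58.7 + 57.2 + 26.6 + 37.0 + 40.9 + 37.4) / 11 = 496.0000 / 11 = 45.0909
LCL = X̄̄ − A₂·R̄ = 353.5455 − 1.023 × 45.0909 = 307.4175

307.42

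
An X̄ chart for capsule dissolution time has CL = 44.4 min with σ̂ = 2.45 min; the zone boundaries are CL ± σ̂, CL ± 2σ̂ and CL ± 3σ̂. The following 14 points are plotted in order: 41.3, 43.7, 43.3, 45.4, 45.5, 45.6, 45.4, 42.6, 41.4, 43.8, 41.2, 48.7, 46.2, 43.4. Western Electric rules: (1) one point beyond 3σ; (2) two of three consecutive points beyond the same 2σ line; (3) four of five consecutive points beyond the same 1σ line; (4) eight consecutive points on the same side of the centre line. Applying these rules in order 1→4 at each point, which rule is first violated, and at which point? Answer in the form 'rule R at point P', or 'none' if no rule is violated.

Zone of each point (C = within 1σ̂, B = 1σ̂–2σ̂, A = 2σ̂–3σ̂, * = beyond 3σ̂; sign = side of CL): 1:-B, 2:-C, 3:-C, 4:+C, 5:+C, 6:+C, 7:+C, 8:-C, 9:-B, 10:-C, 11:-B, 12:+B, 13:+C, 14:-C
No rule fires across all 14 points.

none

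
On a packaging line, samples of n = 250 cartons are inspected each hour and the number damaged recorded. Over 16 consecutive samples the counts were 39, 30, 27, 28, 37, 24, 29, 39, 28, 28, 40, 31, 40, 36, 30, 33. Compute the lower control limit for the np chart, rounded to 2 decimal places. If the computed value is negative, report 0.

16.50

p̄ = Σdᵢ / (k·n) = 519 / (16 × 250) = 0.12975
LCL = np̄ − 3·√(np̄(1−p̄)) = 32.4375 − 3 × 5.3131 = 16.4983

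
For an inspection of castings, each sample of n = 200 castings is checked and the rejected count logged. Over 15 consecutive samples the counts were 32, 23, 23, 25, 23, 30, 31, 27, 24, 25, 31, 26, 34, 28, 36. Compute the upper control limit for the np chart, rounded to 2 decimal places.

p̄ = Σdᵢ / (k·n) = 418 / (15 × 200) = 0.13933
UCL = np̄ + 3·√(np̄(1−p̄)) = 27.8667 + 3 × √(27.8667×0.86067) = 27.8667 + 3 × 4.8973 = 42.5587

42.56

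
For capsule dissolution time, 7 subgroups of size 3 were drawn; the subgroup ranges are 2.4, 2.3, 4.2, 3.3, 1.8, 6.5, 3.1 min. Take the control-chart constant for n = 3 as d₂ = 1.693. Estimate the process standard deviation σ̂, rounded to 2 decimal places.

1.99

R̄ = (2.4 + 2.3 + 4.2 + 3.3 + 1.8 + 6.5 + 3.1) / 7 = 3.3714
σ̂ = R̄ / d₂ = 3.3714 / 1.693 = 1.9914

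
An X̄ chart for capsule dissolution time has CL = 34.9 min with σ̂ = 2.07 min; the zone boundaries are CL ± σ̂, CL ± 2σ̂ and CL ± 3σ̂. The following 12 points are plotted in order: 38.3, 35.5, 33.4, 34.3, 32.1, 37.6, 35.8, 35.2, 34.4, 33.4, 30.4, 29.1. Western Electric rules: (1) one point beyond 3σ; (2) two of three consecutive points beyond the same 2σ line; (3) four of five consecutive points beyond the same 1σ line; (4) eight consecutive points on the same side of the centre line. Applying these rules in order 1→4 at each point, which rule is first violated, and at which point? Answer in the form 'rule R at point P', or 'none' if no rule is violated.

Zone of each point (C = within 1σ̂, B = 1σ̂–2σ̂, A = 2σ̂–3σ̂, * = beyond 3σ̂; sign = side of CL): 1:+B, 2:+C, 3:-C, 4:-C, 5:-B, 6:+B, 7:+C, 8:+C, 9:-C, 10:-C, 11:-A, 12:-A
Rule 2 (two of three consecutive points beyond the same 2σ limit) is satisfied at point 12.

rule 2 at point 12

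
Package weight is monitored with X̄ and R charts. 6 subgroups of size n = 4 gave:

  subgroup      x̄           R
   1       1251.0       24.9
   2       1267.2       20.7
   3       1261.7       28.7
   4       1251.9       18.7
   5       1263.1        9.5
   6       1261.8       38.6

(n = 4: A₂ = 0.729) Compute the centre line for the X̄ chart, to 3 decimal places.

1259.450

X̄̄ = (1251.0 + 1267.2 + 1261.7 + 1251.9 + 1263.1 + 1261.8) / 6 = 7556.7000 / 6 = 1259.4500
CL = X̄̄ = 1259.4500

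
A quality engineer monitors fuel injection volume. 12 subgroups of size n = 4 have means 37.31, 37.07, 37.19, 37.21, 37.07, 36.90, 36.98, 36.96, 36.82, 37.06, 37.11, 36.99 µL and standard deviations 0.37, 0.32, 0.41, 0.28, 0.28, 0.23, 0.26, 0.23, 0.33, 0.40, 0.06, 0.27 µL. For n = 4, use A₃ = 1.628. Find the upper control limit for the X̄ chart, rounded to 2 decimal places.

X̄̄ = (37.31 + 37.07 + 37.19 + 37.21 + 37.07 + 36.90 + 36.98 + 36.96 + 36.82 + 37.06 + 37.11 + 36.99) / 12 = 37.0558
s̄ = (0.37 + 0.32 + 0.41 + 0.28 + 0.28 + 0.23 + 0.26 + 0.23 + 0.33 + 0.40 + 0.06 + 0.27) / 12 = 0.2867
UCL = X̄̄ + A₃·s̄ = 37.0558 + 1.628 × 0.2867 = 37.5225

37.52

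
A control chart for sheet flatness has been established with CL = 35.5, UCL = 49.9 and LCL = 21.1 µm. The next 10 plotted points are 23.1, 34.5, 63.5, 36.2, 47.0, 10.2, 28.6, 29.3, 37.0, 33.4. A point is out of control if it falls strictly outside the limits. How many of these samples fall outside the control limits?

2

Compare each point to [21.1, 49.9]: sample 3 = 63.5 > UCL; sample 6 = 10.2 < LCL.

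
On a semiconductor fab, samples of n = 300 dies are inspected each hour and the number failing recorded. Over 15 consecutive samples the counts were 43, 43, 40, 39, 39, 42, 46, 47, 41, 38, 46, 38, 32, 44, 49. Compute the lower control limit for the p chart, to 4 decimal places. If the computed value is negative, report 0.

p̄ = Σdᵢ / (k·n) = 627 / (15 × 300) = 0.13933
LCL = p̄ − 3·√(p̄(1−p̄)/n) = 0.13933 − 3 × 0.01999 = 0.07935

0.0794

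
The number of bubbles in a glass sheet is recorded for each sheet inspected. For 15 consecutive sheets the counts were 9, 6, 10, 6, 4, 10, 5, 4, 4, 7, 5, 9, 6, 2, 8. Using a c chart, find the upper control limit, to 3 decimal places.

c̄ = (9 + 6 + 10 + 6 + 4 + 10 + 5 + 4 + 4 + 7 + 5 + 9 + 6 + 2 + 8) / 15 = 95 / 15 = 6.3333
UCL = c̄ + 3√c̄ = 6.3333 + 3 × √6.3333 = 6.3333 + 3 × 2.5166 = 13.8832

13.883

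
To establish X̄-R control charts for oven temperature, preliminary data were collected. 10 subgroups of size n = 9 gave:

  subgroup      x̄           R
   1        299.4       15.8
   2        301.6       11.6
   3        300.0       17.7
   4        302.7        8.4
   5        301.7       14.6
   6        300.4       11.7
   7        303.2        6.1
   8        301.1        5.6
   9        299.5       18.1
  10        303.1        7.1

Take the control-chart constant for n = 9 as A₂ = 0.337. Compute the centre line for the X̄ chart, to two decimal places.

301.27

X̄̄ = (299.4 + 301.6 + 300.0 + 302.7 + 301.7 + 300.4 + 303.2 + 301.1 + 299.5 + 303.1) / 10 = 3012.7000 / 10 = 301.2700
CL = X̄̄ = 301.2700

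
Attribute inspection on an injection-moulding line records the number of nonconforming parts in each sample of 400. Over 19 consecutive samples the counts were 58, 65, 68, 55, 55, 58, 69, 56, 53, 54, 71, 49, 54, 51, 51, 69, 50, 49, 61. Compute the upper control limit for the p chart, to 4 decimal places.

p̄ = Σdᵢ / (k·n) = 1096 / (19 × 400) = 0.14421
UCL = p̄ + 3·√(p̄(1−p̄)/n) = 0.14421 + 3 × √(0.14421×0.85579/400) = 0.14421 + 3 × 0.01757 = 0.19691

0.1969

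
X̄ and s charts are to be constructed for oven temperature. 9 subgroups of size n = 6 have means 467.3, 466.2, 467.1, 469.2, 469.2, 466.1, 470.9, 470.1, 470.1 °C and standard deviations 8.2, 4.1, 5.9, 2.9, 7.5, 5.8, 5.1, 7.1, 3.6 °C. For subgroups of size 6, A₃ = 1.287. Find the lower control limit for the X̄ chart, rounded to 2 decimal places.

X̄̄ = (467.3 + 466.2 + 467.1 + 469.2 + 469.2 + 466.1 + 470.9 + 470.1 + 470.1) / 9 = 468.4667
s̄ = (8.2 + 4.1 + 5.9 + 2.9 + 7.5 + 5.8 + 5.1 + 7.1 + 3.6) / 9 = 5.5778
LCL = X̄̄ − A₃·s̄ = 468.4667 − 1.287 × 5.5778 = 461.2881

461.29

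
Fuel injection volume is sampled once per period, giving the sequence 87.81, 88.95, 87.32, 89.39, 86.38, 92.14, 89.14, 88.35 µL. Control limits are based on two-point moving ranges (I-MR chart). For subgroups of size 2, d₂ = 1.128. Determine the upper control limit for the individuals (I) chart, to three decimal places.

95.296

X̄ = (87.81 + 88.95 + 87.32 + 89.39 + 86.38 + 92.14 + 89.14 + 88.35) / 8 = 88.6850
Moving ranges: 1.14, 1.63, 2.07, 3.01, 5.76, 3.00, 0.79; M̄R̄ = 17.4000 / 7 = 2.4857
UCL = X̄ + 3·M̄R̄/d₂ = 88.6850 + 3 × 2.4857 / 1.128 = 95.2959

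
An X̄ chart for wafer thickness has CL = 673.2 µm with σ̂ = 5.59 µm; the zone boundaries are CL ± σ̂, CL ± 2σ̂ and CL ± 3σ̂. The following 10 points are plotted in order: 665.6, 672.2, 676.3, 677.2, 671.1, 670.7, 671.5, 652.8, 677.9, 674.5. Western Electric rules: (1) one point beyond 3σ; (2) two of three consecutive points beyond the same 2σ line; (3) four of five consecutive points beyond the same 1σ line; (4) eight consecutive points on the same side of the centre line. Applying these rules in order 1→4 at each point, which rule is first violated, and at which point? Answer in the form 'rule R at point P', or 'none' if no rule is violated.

rule 1 at point 8

Zone of each point (C = within 1σ̂, B = 1σ̂–2σ̂, A = 2σ̂–3σ̂, * = beyond 3σ̂; sign = side of CL): 1:-B, 2:-C, 3:+C, 4:+C, 5:-C, 6:-C, 7:-C, 8:-*, 9:+C, 10:+C
Rule 1 (one point beyond the 3σ limits) is satisfied at point 8.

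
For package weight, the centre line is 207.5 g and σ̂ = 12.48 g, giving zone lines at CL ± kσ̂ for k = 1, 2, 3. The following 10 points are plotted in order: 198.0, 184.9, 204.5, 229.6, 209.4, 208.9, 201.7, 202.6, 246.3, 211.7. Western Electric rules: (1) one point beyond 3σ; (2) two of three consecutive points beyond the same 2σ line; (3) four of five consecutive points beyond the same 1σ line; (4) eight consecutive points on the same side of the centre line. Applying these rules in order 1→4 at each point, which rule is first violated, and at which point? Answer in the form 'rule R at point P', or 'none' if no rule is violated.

rule 1 at point 9

Zone of each point (C = within 1σ̂, B = 1σ̂–2σ̂, A = 2σ̂–3σ̂, * = beyond 3σ̂; sign = side of CL): 1:-C, 2:-B, 3:-C, 4:+B, 5:+C, 6:+C, 7:-C, 8:-C, 9:+*, 10:+C
Rule 1 (one point beyond the 3σ limits) is satisfied at point 9.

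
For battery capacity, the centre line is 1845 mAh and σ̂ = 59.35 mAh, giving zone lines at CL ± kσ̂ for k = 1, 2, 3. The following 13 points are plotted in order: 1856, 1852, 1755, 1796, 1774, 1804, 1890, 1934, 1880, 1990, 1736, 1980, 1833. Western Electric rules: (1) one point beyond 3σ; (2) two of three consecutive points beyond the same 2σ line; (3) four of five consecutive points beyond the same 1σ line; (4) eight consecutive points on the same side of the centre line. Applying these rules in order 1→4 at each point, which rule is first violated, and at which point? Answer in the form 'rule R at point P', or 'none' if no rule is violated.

Zone of each point (C = within 1σ̂, B = 1σ̂–2σ̂, A = 2σ̂–3σ̂, * = beyond 3σ̂; sign = side of CL): 1:+C, 2:+C, 3:-B, 4:-C, 5:-B, 6:-C, 7:+C, 8:+B, 9:+C, 10:+A, 11:-B, 12:+A, 13:-C
Rule 2 (two of three consecutive points beyond the same 2σ limit) is satisfied at point 12.

rule 2 at point 12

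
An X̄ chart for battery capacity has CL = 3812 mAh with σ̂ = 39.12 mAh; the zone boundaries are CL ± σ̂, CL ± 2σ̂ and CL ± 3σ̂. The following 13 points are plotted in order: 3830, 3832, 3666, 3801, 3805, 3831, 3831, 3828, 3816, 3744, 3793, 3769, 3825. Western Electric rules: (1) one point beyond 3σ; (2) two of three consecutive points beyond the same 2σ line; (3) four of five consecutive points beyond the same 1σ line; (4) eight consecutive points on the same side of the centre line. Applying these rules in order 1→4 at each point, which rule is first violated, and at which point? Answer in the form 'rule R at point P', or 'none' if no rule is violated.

Zone of each point (C = within 1σ̂, B = 1σ̂–2σ̂, A = 2σ̂–3σ̂, * = beyond 3σ̂; sign = side of CL): 1:+C, 2:+C, 3:-*, 4:-C, 5:-C, 6:+C, 7:+C, 8:+C, 9:+C, 10:-B, 11:-C, 12:-B, 13:+C
Rule 1 (one point beyond the 3σ limits) is satisfied at point 3.

rule 1 at point 3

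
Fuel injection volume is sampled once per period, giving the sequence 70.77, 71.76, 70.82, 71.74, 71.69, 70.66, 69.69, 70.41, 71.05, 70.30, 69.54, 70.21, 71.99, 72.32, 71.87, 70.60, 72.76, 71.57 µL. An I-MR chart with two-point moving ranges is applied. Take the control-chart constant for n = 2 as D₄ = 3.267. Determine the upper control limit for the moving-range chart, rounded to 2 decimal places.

Moving ranges: 0.99, 0.94, 0.92, 0.05, 1.03, 0.97, 0.72, 0.64, 0.75, 0.76, 0.67, 1.78, 0.33, 0.45, 1.27, 2.16, 1.19; M̄R̄ = 15.6200 / 17 = 0.9188
UCL_MR = D₄·M̄R̄ = 3.267 × 0.9188 = 3.0018

3.00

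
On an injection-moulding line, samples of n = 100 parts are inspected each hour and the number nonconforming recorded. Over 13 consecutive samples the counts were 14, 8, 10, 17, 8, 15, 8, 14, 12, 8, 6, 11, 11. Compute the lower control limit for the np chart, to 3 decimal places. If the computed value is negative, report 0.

1.565

p̄ = Σdᵢ / (k·n) = 142 / (13 × 100) = 0.10923
LCL = np̄ − 3·√(np̄(1−p̄)) = 10.9231 − 3 × 3.1193 = 1.5652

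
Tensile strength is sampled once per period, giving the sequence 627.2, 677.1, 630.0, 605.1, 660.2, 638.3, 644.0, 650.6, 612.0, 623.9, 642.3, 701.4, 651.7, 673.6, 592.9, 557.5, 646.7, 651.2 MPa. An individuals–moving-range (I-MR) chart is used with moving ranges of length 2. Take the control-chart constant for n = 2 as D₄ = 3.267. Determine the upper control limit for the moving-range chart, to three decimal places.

119.265

Moving ranges: 49.9, 47.1, 24.9, 55.1, 21.9, 5.7, 6.6, 38.6, 11.9, 18.4, 59.1, 49.7, 21.9, 80.7, 35.4, 89.2, 4.5; M̄R̄ = 620.6000 / 17 = 36.5059
UCL_MR = D₄·M̄R̄ = 3.267 × 36.5059 = 119.2647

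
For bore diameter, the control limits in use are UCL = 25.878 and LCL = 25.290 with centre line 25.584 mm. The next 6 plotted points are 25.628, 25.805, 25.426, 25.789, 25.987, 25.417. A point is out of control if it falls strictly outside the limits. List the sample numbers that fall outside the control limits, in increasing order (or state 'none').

5

Compare each point to [25.290, 25.878]: sample 5 = 25.987 > UCL.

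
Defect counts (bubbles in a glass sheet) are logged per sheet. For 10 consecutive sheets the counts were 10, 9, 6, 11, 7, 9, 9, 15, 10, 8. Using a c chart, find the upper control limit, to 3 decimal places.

c̄ = (10 + 9 + 6 + 11 + 7 + 9 + 9 + 15 + 10 + 8) / 10 = 94 / 10 = 9.4000
UCL = c̄ + 3√c̄ = 9.4000 + 3 × √9.4000 = 9.4000 + 3 × 3.0659 = 18.5978

18.598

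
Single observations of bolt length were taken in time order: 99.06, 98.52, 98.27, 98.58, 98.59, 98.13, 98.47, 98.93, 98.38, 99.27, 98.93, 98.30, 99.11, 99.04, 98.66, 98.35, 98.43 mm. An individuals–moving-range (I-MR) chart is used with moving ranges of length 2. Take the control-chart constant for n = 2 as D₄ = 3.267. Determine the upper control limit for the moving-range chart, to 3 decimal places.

Moving ranges: 0.54, 0.25, 0.31, 0.01, 0.46, 0.34, 0.46, 0.55, 0.89, 0.34, 0.63, 0.81, 0.07, 0.38, 0.31, 0.08; M̄R̄ = 6.4300 / 16 = 0.4019
UCL_MR = D₄·M̄R̄ = 3.267 × 0.4019 = 1.3129

1.313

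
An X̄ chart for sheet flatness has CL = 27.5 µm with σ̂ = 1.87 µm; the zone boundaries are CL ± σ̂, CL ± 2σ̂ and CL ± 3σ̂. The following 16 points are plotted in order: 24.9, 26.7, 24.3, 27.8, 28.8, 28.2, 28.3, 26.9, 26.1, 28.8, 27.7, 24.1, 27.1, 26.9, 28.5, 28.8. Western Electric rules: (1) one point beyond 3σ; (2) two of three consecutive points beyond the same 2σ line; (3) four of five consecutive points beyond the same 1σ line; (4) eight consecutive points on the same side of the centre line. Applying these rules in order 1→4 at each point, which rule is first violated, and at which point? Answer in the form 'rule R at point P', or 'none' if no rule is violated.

Zone of each point (C = within 1σ̂, B = 1σ̂–2σ̂, A = 2σ̂–3σ̂, * = beyond 3σ̂; sign = side of CL): 1:-B, 2:-C, 3:-B, 4:+C, 5:+C, 6:+C, 7:+C, 8:-C, 9:-C, 10:+C, 11:+C, 12:-B, 13:-C, 14:-C, 15:+C, 16:+C
No rule fires across all 16 points.

none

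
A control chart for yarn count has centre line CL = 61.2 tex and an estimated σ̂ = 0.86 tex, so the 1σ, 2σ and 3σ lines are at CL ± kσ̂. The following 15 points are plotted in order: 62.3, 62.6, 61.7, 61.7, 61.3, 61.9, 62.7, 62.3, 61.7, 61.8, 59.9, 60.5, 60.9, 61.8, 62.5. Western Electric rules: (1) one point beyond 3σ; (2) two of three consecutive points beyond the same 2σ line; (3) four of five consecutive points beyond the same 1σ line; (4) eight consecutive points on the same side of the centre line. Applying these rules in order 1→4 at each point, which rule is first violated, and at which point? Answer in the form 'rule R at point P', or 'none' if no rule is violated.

rule 4 at point 8

Zone of each point (C = within 1σ̂, B = 1σ̂–2σ̂, A = 2σ̂–3σ̂, * = beyond 3σ̂; sign = side of CL): 1:+B, 2:+B, 3:+C, 4:+C, 5:+C, 6:+C, 7:+B, 8:+B, 9:+C, 10:+C, 11:-B, 12:-C, 13:-C, 14:+C, 15:+B
Rule 4 (eight consecutive points on the same side of the centre line) is satisfied at point 8.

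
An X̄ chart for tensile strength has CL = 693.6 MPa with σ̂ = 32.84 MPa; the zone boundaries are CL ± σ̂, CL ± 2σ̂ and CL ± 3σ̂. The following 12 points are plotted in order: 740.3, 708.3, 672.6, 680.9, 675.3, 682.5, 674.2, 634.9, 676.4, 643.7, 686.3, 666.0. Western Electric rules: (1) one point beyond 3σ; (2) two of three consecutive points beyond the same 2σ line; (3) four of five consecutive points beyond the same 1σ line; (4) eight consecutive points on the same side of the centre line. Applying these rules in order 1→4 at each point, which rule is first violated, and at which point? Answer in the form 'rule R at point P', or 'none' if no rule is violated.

Zone of each point (C = within 1σ̂, B = 1σ̂–2σ̂, A = 2σ̂–3σ̂, * = beyond 3σ̂; sign = side of CL): 1:+B, 2:+C, 3:-C, 4:-C, 5:-C, 6:-C, 7:-C, 8:-B, 9:-C, 10:-B, 11:-C, 12:-C
Rule 4 (eight consecutive points on the same side of the centre line) is satisfied at point 10.

rule 4 at point 10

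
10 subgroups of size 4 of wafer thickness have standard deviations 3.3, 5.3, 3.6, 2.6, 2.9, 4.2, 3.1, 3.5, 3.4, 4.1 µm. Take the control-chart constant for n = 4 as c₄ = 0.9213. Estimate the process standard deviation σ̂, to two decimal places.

3.91

s̄ = (3.3 + 5.3 + 3.6 + 2.6 + 2.9 + 4.2 + 3.1 + 3.5 + 3.4 + 4.1) / 10 = 3.6000
σ̂ = s̄ / c₄ = 3.6000 / 0.9213 = 3.9075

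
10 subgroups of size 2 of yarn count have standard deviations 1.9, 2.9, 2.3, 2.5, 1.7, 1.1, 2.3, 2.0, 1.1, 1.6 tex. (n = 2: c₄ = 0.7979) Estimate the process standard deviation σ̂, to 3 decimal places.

s̄ = (1.9 + 2.9 + 2.3 + 2.5 + 1.7 + 1.1 + 2.3 + 2.0 + 1.1 + 1.6) / 10 = 1.9400
σ̂ = s̄ / c₄ = 1.9400 / 0.7979 = 2.4314

2.431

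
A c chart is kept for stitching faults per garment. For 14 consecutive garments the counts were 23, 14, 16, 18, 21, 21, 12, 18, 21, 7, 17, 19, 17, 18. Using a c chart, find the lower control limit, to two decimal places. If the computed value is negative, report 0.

c̄ = (23 + 14 + 16 + 18 + 21 + 21 + 12 + 18 + 21 + 7 + 17 + 19 + 17 + 18) / 14 = 242 / 14 = 17.2857
LCL = c̄ − 3√c̄ = 17.2857 − 3 × 4.1576 = 4.8129

4.81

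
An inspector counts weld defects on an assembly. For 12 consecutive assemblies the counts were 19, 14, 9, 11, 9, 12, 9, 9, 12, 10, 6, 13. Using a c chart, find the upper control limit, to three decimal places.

21.071

c̄ = (19 + 14 + 9 + 11 + 9 + 12 + 9 + 9 + 12 + 10 + 6 + 13) / 12 = 133 / 12 = 11.0833
UCL = c̄ + 3√c̄ = 11.0833 + 3 × √11.0833 = 11.0833 + 3 × 3.3292 = 21.0708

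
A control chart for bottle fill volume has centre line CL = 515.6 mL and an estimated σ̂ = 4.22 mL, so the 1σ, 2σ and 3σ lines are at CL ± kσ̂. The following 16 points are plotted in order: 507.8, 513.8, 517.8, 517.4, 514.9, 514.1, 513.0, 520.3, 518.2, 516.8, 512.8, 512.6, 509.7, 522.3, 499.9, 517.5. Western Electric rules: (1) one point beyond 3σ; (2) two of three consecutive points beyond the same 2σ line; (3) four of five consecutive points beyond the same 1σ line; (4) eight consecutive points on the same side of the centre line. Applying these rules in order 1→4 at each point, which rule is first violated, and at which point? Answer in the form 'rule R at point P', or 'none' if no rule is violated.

rule 1 at point 15

Zone of each point (C = within 1σ̂, B = 1σ̂–2σ̂, A = 2σ̂–3σ̂, * = beyond 3σ̂; sign = side of CL): 1:-B, 2:-C, 3:+C, 4:+C, 5:-C, 6:-C, 7:-C, 8:+B, 9:+C, 10:+C, 11:-C, 12:-C, 13:-B, 14:+B, 15:-*, 16:+C
Rule 1 (one point beyond the 3σ limits) is satisfied at point 15.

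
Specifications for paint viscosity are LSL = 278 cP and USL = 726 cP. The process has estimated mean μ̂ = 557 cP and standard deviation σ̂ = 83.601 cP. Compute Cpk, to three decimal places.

Cpu = (USL − μ̂) / (3σ̂) = (726 − 557) / (3 × 83.601) = 0.6738; Cpl = (μ̂ − LSL) / (3σ̂) = (557 − 278) / (3 × 83.601) = 1.1124; Cpk = min(Cpu, Cpl) = 0.6738

0.674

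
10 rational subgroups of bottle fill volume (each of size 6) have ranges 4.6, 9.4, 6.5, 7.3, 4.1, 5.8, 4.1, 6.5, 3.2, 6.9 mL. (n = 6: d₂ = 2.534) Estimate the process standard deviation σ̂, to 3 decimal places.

2.305

R̄ = (4.6 + 9.4 + 6.5 + 7.3 + 4.1 + 5.8 + 4.1 + 6.5 + 3.2 + 6.9) / 10 = 5.8400
σ̂ = R̄ / d₂ = 5.8400 / 2.534 = 2.3047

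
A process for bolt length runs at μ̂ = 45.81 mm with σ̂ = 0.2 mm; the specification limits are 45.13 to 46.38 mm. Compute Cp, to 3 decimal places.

Cp = (USL − LSL) / (6σ̂) = (46.38 − 45.13) / (6 × 0.2) = 1.2500 / 1.2000 = 1.0417

1.042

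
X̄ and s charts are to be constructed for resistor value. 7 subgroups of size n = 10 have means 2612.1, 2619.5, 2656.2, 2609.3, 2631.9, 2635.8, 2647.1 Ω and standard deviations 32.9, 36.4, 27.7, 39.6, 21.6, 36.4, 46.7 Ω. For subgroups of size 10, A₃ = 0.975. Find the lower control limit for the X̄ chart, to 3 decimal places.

X̄̄ = (2612.1 + 2619.5 + 2656.2 + 2609.3 + 2631.9 + 2635.8 + 2647.1) / 7 = 2630.2714
s̄ = (32.9 + 36.4 + 27.7 + 39.6 + 21.6 + 36.4 + 46.7) / 7 = 34.4714
LCL = X̄̄ − A₃·s̄ = 2630.2714 − 0.975 × 34.4714 = 2596.6618

2596.662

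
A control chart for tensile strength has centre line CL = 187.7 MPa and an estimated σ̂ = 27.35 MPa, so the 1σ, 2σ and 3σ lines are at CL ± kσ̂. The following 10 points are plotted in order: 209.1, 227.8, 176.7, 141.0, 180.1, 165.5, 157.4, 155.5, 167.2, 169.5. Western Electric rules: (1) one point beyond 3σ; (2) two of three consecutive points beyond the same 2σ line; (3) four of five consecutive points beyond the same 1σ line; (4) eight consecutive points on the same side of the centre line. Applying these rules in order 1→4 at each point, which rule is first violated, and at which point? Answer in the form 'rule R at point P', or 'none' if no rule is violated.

Zone of each point (C = within 1σ̂, B = 1σ̂–2σ̂, A = 2σ̂–3σ̂, * = beyond 3σ̂; sign = side of CL): 1:+C, 2:+B, 3:-C, 4:-B, 5:-C, 6:-C, 7:-B, 8:-B, 9:-C, 10:-C
Rule 4 (eight consecutive points on the same side of the centre line) is satisfied at point 10.

rule 4 at point 10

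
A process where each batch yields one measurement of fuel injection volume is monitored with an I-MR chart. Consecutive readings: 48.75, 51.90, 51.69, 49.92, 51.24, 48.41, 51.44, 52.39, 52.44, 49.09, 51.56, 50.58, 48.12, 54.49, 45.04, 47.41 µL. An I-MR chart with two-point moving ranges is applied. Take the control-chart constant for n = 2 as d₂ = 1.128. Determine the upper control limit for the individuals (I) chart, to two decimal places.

X̄ = (48.75 + 51.90 + 51.69 + 49.92 + 51.24 + 48.41 + 51.44 + 52.39 + 52.44 + 49.09 + 51.56 + 50.58 + 48.12 + 54.49 + 45.04 + 47.41) / 16 = 50.2794
Moving ranges: 3.15, 0.21, 1.77, 1.32, 2.83, 3.03, 0.95, 0.05, 3.35, 2.47, 0.98, 2.46, 6.37, 9.45, 2.37; M̄R̄ = 40.7600 / 15 = 2.7173
UCL = X̄ + 3·M̄R̄/d₂ = 50.2794 + 3 × 2.7173 / 1.128 = 57.5063

57.51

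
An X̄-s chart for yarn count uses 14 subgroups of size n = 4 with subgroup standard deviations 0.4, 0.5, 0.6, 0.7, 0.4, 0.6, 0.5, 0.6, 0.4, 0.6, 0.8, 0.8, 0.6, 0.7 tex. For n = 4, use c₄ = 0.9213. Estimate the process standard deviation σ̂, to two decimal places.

s̄ = (0.4 + 0.5 + 0.6 + 0.7 + 0.4 + 0.6 + 0.5 + 0.6 + 0.4 + 0.6 + 0.8 + 0.8 + 0.6 + 0.7) / 14 = 0.5857
σ̂ = s̄ / c₄ = 0.5857 / 0.9213 = 0.6357

0.64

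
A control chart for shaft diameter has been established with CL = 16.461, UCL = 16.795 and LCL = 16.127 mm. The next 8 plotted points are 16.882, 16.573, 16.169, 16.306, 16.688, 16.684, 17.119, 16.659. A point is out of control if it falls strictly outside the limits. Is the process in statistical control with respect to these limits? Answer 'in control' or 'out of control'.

Compare each point to [16.127, 16.795]: sample 1 = 16.882 > UCL; sample 7 = 17.119 > UCL.

out of control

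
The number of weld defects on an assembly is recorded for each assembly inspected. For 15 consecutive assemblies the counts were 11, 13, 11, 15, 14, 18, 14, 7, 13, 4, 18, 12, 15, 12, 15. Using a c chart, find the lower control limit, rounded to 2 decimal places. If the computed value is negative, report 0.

2.07

c̄ = (11 + 13 + 11 + 15 + 14 + 18 + 14 + 7 + 13 + 4 + 18 + 12 + 15 + 12 + 15) / 15 = 192 / 15 = 12.8000
LCL = c̄ − 3√c̄ = 12.8000 − 3 × 3.5777 = 2.0669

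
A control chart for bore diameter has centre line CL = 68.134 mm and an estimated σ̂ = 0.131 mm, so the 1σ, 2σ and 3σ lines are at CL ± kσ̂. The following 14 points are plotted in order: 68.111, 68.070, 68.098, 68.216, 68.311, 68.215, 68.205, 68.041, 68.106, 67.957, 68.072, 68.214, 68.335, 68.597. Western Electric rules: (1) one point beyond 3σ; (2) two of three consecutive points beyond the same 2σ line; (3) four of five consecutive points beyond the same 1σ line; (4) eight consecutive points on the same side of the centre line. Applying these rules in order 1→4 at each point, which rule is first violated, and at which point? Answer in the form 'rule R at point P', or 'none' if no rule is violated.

rule 1 at point 14

Zone of each point (C = within 1σ̂, B = 1σ̂–2σ̂, A = 2σ̂–3σ̂, * = beyond 3σ̂; sign = side of CL): 1:-C, 2:-C, 3:-C, 4:+C, 5:+B, 6:+C, 7:+C, 8:-C, 9:-C, 10:-B, 11:-C, 12:+C, 13:+B, 14:+*
Rule 1 (one point beyond the 3σ limits) is satisfied at point 14.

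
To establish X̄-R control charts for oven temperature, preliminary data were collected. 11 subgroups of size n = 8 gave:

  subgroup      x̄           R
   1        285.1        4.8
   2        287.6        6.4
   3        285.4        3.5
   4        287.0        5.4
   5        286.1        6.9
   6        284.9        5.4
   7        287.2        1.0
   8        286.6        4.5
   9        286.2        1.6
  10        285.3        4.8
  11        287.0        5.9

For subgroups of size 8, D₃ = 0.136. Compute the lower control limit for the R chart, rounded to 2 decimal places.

R̄ = (4.8 + 6.4 + 3.5 + 5.4 + 6.9 + 5.4 + 1.0 + 4.5 + 1.6 + 4.8 + 5.9) / 11 = 50.2000 / 11 = 4.5636
LCL_R = D₃·R̄ = 0.136 × 4.5636 = 0.6207

0.62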